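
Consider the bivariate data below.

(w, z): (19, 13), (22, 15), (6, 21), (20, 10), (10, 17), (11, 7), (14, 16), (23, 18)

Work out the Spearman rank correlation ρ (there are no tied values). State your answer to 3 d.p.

-0.190

Rank w: 5, 7, 1, 6, 2, 3, 4, 8
Rank z: 3, 4, 8, 2, 6, 1, 5, 7
d = rank(w) − rank(z): 2, 3, -7, 4, -4, 2, -1, 1; Σd² = 100
ρ = 1 − 6Σd² / [n(n²−1)] = 1 − 6×100 / (8×63) = 1 − 600/504 ≈ -0.190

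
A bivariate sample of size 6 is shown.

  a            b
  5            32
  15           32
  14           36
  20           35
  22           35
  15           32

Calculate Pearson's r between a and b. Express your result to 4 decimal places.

0.5510

n = 6, Σa = 91, Σb = 202, Σa² = 1555, Σb² = 6818, Σab = 3094
nΣab − ΣaΣb = 18564 − 18382 = 182
nΣa² − (Σa)² = 9330 − 8281 = 1049; nΣb² − (Σb)² = 40908 − 40804 = 104
r = 182 / √(1049 × 104) = 182 / 330.2968 ≈ 0.5510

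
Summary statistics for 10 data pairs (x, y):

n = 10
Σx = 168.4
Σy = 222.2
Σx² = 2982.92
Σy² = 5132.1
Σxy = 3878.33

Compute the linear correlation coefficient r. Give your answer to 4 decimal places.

r = (nΣxy − ΣxΣy) / √[(nΣx² − (Σx)²)(nΣy² − (Σy)²)]
Numerator: 10×3878.33 − 168.4×222.2 = 1364.82
Denominator: √[(29829.2 − 28358.56)(51321 − 49372.84)] = √[1470.64 × 1948.16] = 1692.6435
r = 1364.82 / 1692.6435 ≈ 0.8063

0.8063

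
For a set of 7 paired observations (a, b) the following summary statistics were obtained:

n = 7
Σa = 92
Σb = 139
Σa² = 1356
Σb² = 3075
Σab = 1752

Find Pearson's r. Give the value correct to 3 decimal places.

r = (nΣab − ΣaΣb) / √[(nΣa² − (Σa)²)(nΣb² − (Σb)²)]
Numerator: 7×1752 − 92×139 = -524
Denominator: √[(9492 − 8464)(21525 − 19321)] = √[1028 × 2204] = 1505.2282
r = -524 / 1505.2282 ≈ -0.348

-0.348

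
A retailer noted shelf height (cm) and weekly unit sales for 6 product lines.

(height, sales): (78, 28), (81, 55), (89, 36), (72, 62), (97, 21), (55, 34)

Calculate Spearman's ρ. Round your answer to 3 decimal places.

Rank height: 3, 4, 5, 2, 6, 1
Rank sales: 2, 5, 4, 6, 1, 3
d = rank(height) − rank(sales): 1, -1, 1, -4, 5, -2; Σd² = 48
ρ = 1 − 6Σd² / [n(n²−1)] = 1 − 6×48 / (6×35) = 1 − 288/210 ≈ -0.371

-0.371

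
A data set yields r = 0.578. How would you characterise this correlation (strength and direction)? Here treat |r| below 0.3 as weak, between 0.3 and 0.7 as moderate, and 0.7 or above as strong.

r = 0.578 > 0 so the relationship is positive.
|r| = 0.578, which falls in the moderate range.

moderate positive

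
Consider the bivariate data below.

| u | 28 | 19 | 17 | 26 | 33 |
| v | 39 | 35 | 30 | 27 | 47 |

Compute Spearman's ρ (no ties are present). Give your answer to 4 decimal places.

0.7000

Rank u: 4, 2, 1, 3, 5
Rank v: 4, 3, 2, 1, 5
d = rank(u) − rank(v): 0, -1, -1, 2, 0; Σd² = 6
ρ = 1 − 6Σd² / [n(n²−1)] = 1 − 6×6 / (5×24) = 1 − 36/120 ≈ 0.7000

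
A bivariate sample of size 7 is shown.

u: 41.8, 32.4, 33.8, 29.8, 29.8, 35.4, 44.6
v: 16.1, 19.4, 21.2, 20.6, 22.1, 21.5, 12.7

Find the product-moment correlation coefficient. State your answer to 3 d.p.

-0.900

n = 7, Σu = 247.6, Σv = 133.6, Σu² = 8957.84, Σv² = 2621.32, Σuv = 4618.08
nΣuv − ΣuΣv = 32326.56 − 33079.36 = -752.8
nΣu² − (Σu)² = 62704.88 − 61305.76 = 1399.12; nΣv² − (Σv)² = 18349.24 − 17848.96 = 500.28
r = -752.8 / √(1399.12 × 500.28) = -752.8 / 836.6312 ≈ -0.900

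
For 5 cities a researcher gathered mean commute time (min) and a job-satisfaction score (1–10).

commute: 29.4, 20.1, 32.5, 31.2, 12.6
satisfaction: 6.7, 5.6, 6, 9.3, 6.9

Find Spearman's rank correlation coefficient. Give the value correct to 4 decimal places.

0.0000

Rank commute: 3, 2, 5, 4, 1
Rank satisfaction: 3, 1, 2, 5, 4
d = rank(commute) − rank(satisfaction): 0, 1, 3, -1, -3; Σd² = 20
ρ = 1 − 6Σd² / [n(n²−1)] = 1 − 6×20 / (5×24) = 1 − 120/120 ≈ 0.0000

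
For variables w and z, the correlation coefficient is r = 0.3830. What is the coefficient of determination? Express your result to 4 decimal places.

r² = (0.3830)² = 0.1467

0.1467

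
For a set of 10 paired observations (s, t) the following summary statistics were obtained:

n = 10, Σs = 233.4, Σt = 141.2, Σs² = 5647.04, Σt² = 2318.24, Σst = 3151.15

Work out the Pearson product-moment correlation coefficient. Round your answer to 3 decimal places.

-0.568

r = (nΣst − ΣsΣt) / √[(nΣs² − (Σs)²)(nΣt² − (Σt)²)]
Numerator: 10×3151.15 − 233.4×141.2 = -1444.58
Denominator: √[(56470.4 − 54475.56)(23182.4 − 19937.44)] = √[1994.84 × 3244.96] = 2544.2437
r = -1444.58 / 2544.2437 ≈ -0.568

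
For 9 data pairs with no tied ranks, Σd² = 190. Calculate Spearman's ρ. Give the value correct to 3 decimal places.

-0.583

ρ = 1 − 6Σd² / [n(n²−1)] = 1 − 6×190 / (9×80)
  = 1 − 1140/720 = 1 − 1.5833 ≈ -0.583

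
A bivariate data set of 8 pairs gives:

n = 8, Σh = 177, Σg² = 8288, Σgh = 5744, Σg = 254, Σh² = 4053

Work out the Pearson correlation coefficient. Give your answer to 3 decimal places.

r = (nΣgh − ΣgΣh) / √[(nΣg² − (Σg)²)(nΣh² − (Σh)²)]
Numerator: 8×5744 − 254×177 = 994
Denominator: √[(66304 − 64516)(32424 − 31329)] = √[1788 × 1095] = 1399.2355
r = 994 / 1399.2355 ≈ 0.710

0.710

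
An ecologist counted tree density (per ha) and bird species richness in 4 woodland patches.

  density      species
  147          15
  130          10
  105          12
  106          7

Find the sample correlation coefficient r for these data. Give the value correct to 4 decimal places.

0.6786

n = 4, Σx = 488, Σy = 44, Σx² = 60770, Σy² = 518, Σxy = 5507
nΣxy − ΣxΣy = 22028 − 21472 = 556
nΣx² − (Σx)² = 243080 − 238144 = 4936; nΣy² − (Σy)² = 2072 − 1936 = 136
r = 556 / √(4936 × 136) = 556 / 819.3266 ≈ 0.6786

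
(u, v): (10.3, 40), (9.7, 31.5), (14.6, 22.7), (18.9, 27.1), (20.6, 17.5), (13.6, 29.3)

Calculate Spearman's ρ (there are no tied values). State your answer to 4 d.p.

Rank u: 2, 1, 4, 5, 6, 3
Rank v: 6, 5, 2, 3, 1, 4
d = rank(u) − rank(v): -4, -4, 2, 2, 5, -1; Σd² = 66
ρ = 1 − 6Σd² / [n(n²−1)] = 1 − 6×66 / (6×35) = 1 − 396/210 ≈ -0.8857

-0.8857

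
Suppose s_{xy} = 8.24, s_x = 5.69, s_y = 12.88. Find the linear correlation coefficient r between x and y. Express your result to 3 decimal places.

0.112

r = Cov(x,y) / (s_x · s_y) = 8.24 / (5.69 × 12.88)
  = 8.24 / 73.2872 ≈ 0.112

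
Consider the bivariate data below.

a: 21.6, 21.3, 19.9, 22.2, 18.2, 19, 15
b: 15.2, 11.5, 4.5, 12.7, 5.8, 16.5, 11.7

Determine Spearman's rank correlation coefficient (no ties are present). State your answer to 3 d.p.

Rank a: 6, 5, 4, 7, 2, 3, 1
Rank b: 6, 3, 1, 5, 2, 7, 4
d = rank(a) − rank(b): 0, 2, 3, 2, 0, -4, -3; Σd² = 42
ρ = 1 − 6Σd² / [n(n²−1)] = 1 − 6×42 / (7×48) = 1 − 252/336 ≈ 0.250

0.250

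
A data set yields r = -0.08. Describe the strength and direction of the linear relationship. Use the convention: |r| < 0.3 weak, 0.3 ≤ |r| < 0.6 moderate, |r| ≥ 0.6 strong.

weak negative

r = -0.08 < 0 so the relationship is negative.
|r| = 0.08, which falls in the weak range.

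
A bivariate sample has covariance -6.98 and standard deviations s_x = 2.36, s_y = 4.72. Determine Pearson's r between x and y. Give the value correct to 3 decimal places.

-0.627

r = Cov(x,y) / (s_x · s_y) = -6.98 / (2.36 × 4.72)
  = -6.98 / 11.1392 ≈ -0.627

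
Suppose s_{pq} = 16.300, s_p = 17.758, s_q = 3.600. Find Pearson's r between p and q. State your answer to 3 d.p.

r = Cov(p,q) / (s_p · s_q) = 16.300 / (17.758 × 3.600)
  = 16.300 / 63.9288 ≈ 0.255

0.255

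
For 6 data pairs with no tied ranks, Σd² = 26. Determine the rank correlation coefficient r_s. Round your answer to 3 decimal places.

ρ = 1 − 6Σd² / [n(n²−1)] = 1 − 6×26 / (6×35)
  = 1 − 156/210 = 1 − 0.7429 ≈ 0.257

0.257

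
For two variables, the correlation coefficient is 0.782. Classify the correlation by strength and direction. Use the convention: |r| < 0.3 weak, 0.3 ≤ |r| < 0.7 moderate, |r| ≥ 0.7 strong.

r = 0.782 > 0 so the relationship is positive.
|r| = 0.782, which falls in the strong range.

strong positive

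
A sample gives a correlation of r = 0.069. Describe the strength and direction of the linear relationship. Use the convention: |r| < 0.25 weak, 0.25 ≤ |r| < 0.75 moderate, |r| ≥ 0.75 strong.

r = 0.069 > 0 so the relationship is positive.
|r| = 0.069, which falls in the weak range.

weak positive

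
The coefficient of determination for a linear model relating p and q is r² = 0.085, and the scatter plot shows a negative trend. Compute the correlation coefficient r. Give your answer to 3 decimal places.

-0.292

|r| = √0.085 = 0.292
The association is negative, so r = −0.292.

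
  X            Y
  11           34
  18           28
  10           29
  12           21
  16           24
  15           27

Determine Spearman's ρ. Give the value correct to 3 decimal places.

Rank X: 2, 6, 1, 3, 5, 4
Rank Y: 6, 4, 5, 1, 2, 3
d = rank(X) − rank(Y): -4, 2, -4, 2, 3, 1; Σd² = 50
ρ = 1 − 6Σd² / [n(n²−1)] = 1 − 6×50 / (6×35) = 1 − 300/210 ≈ -0.429

-0.429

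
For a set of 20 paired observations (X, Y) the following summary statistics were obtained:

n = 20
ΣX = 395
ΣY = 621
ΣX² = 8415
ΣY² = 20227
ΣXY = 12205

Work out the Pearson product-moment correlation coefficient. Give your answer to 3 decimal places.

r = (nΣXY − ΣXΣY) / √[(nΣX² − (ΣX)²)(nΣY² − (ΣY)²)]
Numerator: 20×12205 − 395×621 = -1195
Denominator: √[(168300 − 156025)(404540 − 385641)] = √[12275 × 18899] = 15231.0612
r = -1195 / 15231.0612 ≈ -0.078

-0.078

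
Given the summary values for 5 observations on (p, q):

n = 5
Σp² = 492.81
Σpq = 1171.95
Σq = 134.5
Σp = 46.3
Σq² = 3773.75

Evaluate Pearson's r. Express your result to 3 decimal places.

-0.736

r = (nΣpq − ΣpΣq) / √[(nΣp² − (Σp)²)(nΣq² − (Σq)²)]
Numerator: 5×1171.95 − 46.3×134.5 = -367.6
Denominator: √[(2464.05 − 2143.69)(18868.75 − 18090.25)] = √[320.36 × 778.5] = 499.3999
r = -367.6 / 499.3999 ≈ -0.736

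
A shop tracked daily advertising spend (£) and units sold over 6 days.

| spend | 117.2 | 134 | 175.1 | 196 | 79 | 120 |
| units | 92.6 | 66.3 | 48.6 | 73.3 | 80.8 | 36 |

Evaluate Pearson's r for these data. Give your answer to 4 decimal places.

-0.2502

n = 6, Σx = 821.3, Σy = 397.6, Σx² = 121408.85, Σy² = 28529.94, Σxy = 53316.78
nΣxy − ΣxΣy = 319900.68 − 326548.88 = -6648.2
nΣx² − (Σx)² = 728453.1 − 674533.69 = 53919.41; nΣy² − (Σy)² = 171179.64 − 158085.76 = 13093.88
r = -6648.2 / √(53919.41 × 13093.88) = -6648.2 / 26570.9293 ≈ -0.2502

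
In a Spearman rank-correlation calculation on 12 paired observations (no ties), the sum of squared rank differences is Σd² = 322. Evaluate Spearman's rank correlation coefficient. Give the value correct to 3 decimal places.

ρ = 1 − 6Σd² / [n(n²−1)] = 1 − 6×322 / (12×143)
  = 1 − 1932/1716 = 1 − 1.1259 ≈ -0.126

-0.126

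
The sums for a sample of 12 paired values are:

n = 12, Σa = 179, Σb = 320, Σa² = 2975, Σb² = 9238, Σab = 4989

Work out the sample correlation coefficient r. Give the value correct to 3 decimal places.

0.465

r = (nΣab − ΣaΣb) / √[(nΣa² − (Σa)²)(nΣb² − (Σb)²)]
Numerator: 12×4989 − 179×320 = 2588
Denominator: √[(35700 − 32041)(110856 − 102400)] = √[3659 × 8456] = 5562.4189
r = 2588 / 5562.4189 ≈ 0.465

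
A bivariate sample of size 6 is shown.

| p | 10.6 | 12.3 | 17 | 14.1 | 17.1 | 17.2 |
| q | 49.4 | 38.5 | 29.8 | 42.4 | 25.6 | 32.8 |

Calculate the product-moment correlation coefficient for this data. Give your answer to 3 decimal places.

n = 6, Σp = 88.3, Σq = 218.5, Σp² = 1339.71, Σq² = 8339.61, Σpq = 3103.55
nΣpq − ΣpΣq = 18621.3 − 19293.55 = -672.25
nΣp² − (Σp)² = 8038.26 − 7796.89 = 241.37; nΣq² − (Σq)² = 50037.66 − 47742.25 = 2295.41
r = -672.25 / √(241.37 × 2295.41) = -672.25 / 744.3407 ≈ -0.903

-0.903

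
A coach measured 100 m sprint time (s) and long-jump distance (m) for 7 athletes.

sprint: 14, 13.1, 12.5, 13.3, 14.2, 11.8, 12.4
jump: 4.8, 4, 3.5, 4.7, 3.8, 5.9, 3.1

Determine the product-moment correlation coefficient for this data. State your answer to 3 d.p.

n = 7, Σx = 91.3, Σy = 29.8, Σx² = 1195.39, Σy² = 132.24, Σxy = 387.88
nΣxy − ΣxΣy = 2715.16 − 2720.74 = -5.58
nΣx² − (Σx)² = 8367.73 − 8335.69 = 32.04; nΣy² − (Σy)² = 925.68 − 888.04 = 37.64
r = -5.58 / √(32.04 × 37.64) = -5.58 / 34.7273 ≈ -0.161

-0.161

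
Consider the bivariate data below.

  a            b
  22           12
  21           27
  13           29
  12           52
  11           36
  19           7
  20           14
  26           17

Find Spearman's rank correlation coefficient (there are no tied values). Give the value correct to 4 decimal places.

Rank a: 7, 6, 3, 2, 1, 4, 5, 8
Rank b: 2, 5, 6, 8, 7, 1, 3, 4
d = rank(a) − rank(b): 5, 1, -3, -6, -6, 3, 2, 4; Σd² = 136
ρ = 1 − 6Σd² / [n(n²−1)] = 1 − 6×136 / (8×63) = 1 − 816/504 ≈ -0.6190

-0.6190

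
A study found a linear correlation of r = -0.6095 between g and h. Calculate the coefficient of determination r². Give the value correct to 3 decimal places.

r² = (-0.6095)² = 0.371

0.371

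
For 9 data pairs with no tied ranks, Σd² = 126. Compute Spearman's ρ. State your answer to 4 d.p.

ρ = 1 − 6Σd² / [n(n²−1)] = 1 − 6×126 / (9×80)
  = 1 − 756/720 = 1 − 1.05000 ≈ -0.0500

-0.0500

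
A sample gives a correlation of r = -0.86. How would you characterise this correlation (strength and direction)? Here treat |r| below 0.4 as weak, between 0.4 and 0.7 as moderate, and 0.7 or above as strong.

r = -0.86 < 0 so the relationship is negative.
|r| = 0.86, which falls in the strong range.

strong negative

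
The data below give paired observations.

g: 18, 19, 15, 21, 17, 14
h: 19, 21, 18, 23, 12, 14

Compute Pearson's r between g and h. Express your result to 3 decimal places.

0.731

n = 6, Σg = 104, Σh = 107, Σg² = 1836, Σh² = 1995, Σgh = 1894
nΣgh − ΣgΣh = 11364 − 11128 = 236
nΣg² − (Σg)² = 11016 − 10816 = 200; nΣh² − (Σh)² = 11970 − 11449 = 521
r = 236 / √(200 × 521) = 236 / 322.8002 ≈ 0.731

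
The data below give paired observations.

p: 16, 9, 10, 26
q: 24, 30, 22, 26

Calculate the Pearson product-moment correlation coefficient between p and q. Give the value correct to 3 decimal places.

n = 4, Σp = 61, Σq = 102, Σp² = 1113, Σq² = 2636, Σpq = 1550
nΣpq − ΣpΣq = 6200 − 6222 = -22
nΣp² − (Σp)² = 4452 − 3721 = 731; nΣq² − (Σq)² = 10544 − 10404 = 140
r = -22 / √(731 × 140) = -22 / 319.9062 ≈ -0.069

-0.069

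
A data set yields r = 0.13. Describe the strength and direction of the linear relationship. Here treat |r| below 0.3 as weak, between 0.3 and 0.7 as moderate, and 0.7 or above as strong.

weak positive

r = 0.13 > 0 so the relationship is positive.
|r| = 0.13, which falls in the weak range.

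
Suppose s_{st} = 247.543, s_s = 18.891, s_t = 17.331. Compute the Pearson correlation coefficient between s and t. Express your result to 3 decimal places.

0.756

r = Cov(s,t) / (s_s · s_t) = 247.543 / (18.891 × 17.331)
  = 247.543 / 327.3999 ≈ 0.756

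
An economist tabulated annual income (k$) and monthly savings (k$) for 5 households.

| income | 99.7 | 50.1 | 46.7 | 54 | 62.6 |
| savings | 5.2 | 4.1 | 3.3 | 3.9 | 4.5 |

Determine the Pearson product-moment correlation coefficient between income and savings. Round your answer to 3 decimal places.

n = 5, Σx = 313.1, Σy = 21, Σx² = 21465.75, Σy² = 90.2, Σxy = 1370.26
nΣxy − ΣxΣy = 6851.3 − 6575.1 = 276.2
nΣx² − (Σx)² = 107328.75 − 98031.61 = 9297.14; nΣy² − (Σy)² = 451 − 441 = 10
r = 276.2 / √(9297.14 × 10) = 276.2 / 304.9121 ≈ 0.906

0.906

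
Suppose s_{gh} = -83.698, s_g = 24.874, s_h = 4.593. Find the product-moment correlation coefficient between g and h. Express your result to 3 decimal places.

-0.733

r = Cov(g,h) / (s_g · s_h) = -83.698 / (24.874 × 4.593)
  = -83.698 / 114.2463 ≈ -0.733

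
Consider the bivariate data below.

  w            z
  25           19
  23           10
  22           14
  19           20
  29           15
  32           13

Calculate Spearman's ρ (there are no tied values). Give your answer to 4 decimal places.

Rank w: 4, 3, 2, 1, 5, 6
Rank z: 5, 1, 3, 6, 4, 2
d = rank(w) − rank(z): -1, 2, -1, -5, 1, 4; Σd² = 48
ρ = 1 − 6Σd² / [n(n²−1)] = 1 − 6×48 / (6×35) = 1 − 288/210 ≈ -0.3714

-0.3714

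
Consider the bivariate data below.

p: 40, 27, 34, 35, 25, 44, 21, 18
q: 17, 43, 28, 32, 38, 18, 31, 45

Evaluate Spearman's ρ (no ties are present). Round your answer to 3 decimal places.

Rank p: 7, 4, 5, 6, 3, 8, 2, 1
Rank q: 1, 7, 3, 5, 6, 2, 4, 8
d = rank(p) − rank(q): 6, -3, 2, 1, -3, 6, -2, -7; Σd² = 148
ρ = 1 − 6Σd² / [n(n²−1)] = 1 − 6×148 / (8×63) = 1 − 888/504 ≈ -0.762

-0.762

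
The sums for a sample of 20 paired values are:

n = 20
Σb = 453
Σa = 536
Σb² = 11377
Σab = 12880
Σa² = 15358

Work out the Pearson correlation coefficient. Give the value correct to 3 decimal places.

r = (nΣab − ΣaΣb) / √[(nΣa² − (Σa)²)(nΣb² − (Σb)²)]
Numerator: 20×12880 − 536×453 = 14792
Denominator: √[(307160 − 287296)(227540 − 205209)] = √[19864 × 22331] = 21061.4098
r = 14792 / 21061.4098 ≈ 0.702

0.702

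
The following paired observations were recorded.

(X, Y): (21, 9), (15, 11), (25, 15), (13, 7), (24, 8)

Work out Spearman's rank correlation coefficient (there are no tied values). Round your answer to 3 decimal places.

Rank X: 3, 2, 5, 1, 4
Rank Y: 3, 4, 5, 1, 2
d = rank(X) − rank(Y): 0, -2, 0, 0, 2; Σd² = 8
ρ = 1 − 6Σd² / [n(n²−1)] = 1 − 6×8 / (5×24) = 1 − 48/120 ≈ 0.600

0.600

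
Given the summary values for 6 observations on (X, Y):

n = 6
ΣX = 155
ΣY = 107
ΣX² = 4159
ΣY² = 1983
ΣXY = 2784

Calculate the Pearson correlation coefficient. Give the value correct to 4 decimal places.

0.1843

r = (nΣXY − ΣXΣY) / √[(nΣX² − (ΣX)²)(nΣY² − (ΣY)²)]
Numerator: 6×2784 − 155×107 = 119
Denominator: √[(24954 − 24025)(11898 − 11449)] = √[929 × 449] = 645.8491
r = 119 / 645.8491 ≈ 0.1843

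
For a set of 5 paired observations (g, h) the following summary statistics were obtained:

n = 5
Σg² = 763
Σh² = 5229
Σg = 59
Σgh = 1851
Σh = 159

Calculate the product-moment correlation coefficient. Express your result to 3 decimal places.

-0.235

r = (nΣgh − ΣgΣh) / √[(nΣg² − (Σg)²)(nΣh² − (Σh)²)]
Numerator: 5×1851 − 59×159 = -126
Denominator: √[(3815 − 3481)(26145 − 25281)] = √[334 × 864] = 537.1927
r = -126 / 537.1927 ≈ -0.235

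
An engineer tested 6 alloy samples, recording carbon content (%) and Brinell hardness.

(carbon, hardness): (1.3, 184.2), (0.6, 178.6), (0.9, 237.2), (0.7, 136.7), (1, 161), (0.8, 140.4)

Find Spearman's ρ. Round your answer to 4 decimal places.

0.4286

Rank carbon: 6, 1, 4, 2, 5, 3
Rank hardness: 5, 4, 6, 1, 3, 2
d = rank(carbon) − rank(hardness): 1, -3, -2, 1, 2, 1; Σd² = 20
ρ = 1 − 6Σd² / [n(n²−1)] = 1 − 6×20 / (6×35) = 1 − 120/210 ≈ 0.4286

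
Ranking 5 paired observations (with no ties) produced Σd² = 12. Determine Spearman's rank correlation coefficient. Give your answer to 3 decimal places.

ρ = 1 − 6Σd² / [n(n²−1)] = 1 − 6×12 / (5×24)
  = 1 − 72/120 = 1 − 0.6000 ≈ 0.400

0.400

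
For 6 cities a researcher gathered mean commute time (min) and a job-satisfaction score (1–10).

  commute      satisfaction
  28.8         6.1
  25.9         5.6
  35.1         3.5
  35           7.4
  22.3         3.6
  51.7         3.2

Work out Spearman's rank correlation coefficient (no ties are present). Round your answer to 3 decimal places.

Rank commute: 3, 2, 5, 4, 1, 6
Rank satisfaction: 5, 4, 2, 6, 3, 1
d = rank(commute) − rank(satisfaction): -2, -2, 3, -2, -2, 5; Σd² = 50
ρ = 1 − 6Σd² / [n(n²−1)] = 1 − 6×50 / (6×35) = 1 − 300/210 ≈ -0.429

-0.429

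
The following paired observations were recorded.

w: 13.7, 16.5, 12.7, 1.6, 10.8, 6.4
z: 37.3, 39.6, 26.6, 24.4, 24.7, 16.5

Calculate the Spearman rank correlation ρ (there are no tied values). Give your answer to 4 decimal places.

Rank w: 5, 6, 4, 1, 3, 2
Rank z: 5, 6, 4, 2, 3, 1
d = rank(w) − rank(z): 0, 0, 0, -1, 0, 1; Σd² = 2
ρ = 1 − 6Σd² / [n(n²−1)] = 1 − 6×2 / (6×35) = 1 − 12/210 ≈ 0.9429

0.9429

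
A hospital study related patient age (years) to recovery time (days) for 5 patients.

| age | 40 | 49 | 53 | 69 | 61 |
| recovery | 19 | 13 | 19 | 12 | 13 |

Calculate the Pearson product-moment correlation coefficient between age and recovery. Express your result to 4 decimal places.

-0.7037

n = 5, Σx = 272, Σy = 76, Σx² = 15292, Σy² = 1204, Σxy = 4025
nΣxy − ΣxΣy = 20125 − 20672 = -547
nΣx² − (Σx)² = 76460 − 73984 = 2476; nΣy² − (Σy)² = 6020 − 5776 = 244
r = -547 / √(2476 × 244) = -547 / 777.2670 ≈ -0.7037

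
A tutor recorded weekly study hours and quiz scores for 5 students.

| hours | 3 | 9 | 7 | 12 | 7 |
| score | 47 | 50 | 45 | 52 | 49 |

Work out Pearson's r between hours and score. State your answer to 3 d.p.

0.738

n = 5, Σx = 38, Σy = 243, Σx² = 332, Σy² = 11839, Σxy = 1873
nΣxy − ΣxΣy = 9365 − 9234 = 131
nΣx² − (Σx)² = 1660 − 1444 = 216; nΣy² − (Σy)² = 59195 − 59049 = 146
r = 131 / √(216 × 146) = 131 / 177.5838 ≈ 0.738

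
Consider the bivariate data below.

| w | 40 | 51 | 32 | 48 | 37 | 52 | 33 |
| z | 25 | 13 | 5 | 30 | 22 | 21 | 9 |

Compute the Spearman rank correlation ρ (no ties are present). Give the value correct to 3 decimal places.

Rank w: 4, 6, 1, 5, 3, 7, 2
Rank z: 6, 3, 1, 7, 5, 4, 2
d = rank(w) − rank(z): -2, 3, 0, -2, -2, 3, 0; Σd² = 30
ρ = 1 − 6Σd² / [n(n²−1)] = 1 − 6×30 / (7×48) = 1 − 180/336 ≈ 0.464

0.464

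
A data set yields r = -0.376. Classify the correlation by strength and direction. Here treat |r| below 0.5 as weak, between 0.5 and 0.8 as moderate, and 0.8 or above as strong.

r = -0.376 < 0 so the relationship is negative.
|r| = 0.376, which falls in the weak range.

weak negative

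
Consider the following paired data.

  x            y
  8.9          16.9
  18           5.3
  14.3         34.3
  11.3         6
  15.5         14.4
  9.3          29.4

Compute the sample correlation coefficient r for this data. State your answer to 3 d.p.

-0.316

n = 6, Σx = 77.3, Σy = 106.3, Σx² = 1062.13, Σy² = 2597.91, Σxy = 1300.72
nΣxy − ΣxΣy = 7804.32 − 8216.99 = -412.67
nΣx² − (Σx)² = 6372.78 − 5975.29 = 397.49; nΣy² − (Σy)² = 15587.46 − 11299.69 = 4287.77
r = -412.67 / √(397.49 × 4287.77) = -412.67 / 1305.5059 ≈ -0.316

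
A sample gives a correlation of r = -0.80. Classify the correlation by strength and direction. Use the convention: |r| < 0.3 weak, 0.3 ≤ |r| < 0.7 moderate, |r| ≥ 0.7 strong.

r = -0.80 < 0 so the relationship is negative.
|r| = 0.80, which falls in the strong range.

strong negative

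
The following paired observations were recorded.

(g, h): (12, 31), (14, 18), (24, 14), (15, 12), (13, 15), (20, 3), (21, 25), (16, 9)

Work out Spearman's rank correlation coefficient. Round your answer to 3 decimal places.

-0.405

Rank g: 1, 3, 8, 4, 2, 6, 7, 5
Rank h: 8, 6, 4, 3, 5, 1, 7, 2
d = rank(g) − rank(h): -7, -3, 4, 1, -3, 5, 0, 3; Σd² = 118
ρ = 1 − 6Σd² / [n(n²−1)] = 1 − 6×118 / (8×63) = 1 − 708/504 ≈ -0.405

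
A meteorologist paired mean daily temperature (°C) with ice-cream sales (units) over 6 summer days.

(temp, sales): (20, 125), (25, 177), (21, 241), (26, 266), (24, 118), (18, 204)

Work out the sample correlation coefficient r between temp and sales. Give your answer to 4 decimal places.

n = 6, Σx = 134, Σy = 1131, Σx² = 3042, Σy² = 231331, Σxy = 25406
nΣxy − ΣxΣy = 152436 − 151554 = 882
nΣx² − (Σx)² = 18252 − 17956 = 296; nΣy² − (Σy)² = 1387986 − 1279161 = 108825
r = 882 / √(296 × 108825) = 882 / 5675.5793 ≈ 0.1554

0.1554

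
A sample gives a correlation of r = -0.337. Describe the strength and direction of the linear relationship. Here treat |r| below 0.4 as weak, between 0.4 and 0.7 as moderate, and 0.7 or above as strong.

weak negative

r = -0.337 < 0 so the relationship is negative.
|r| = 0.337, which falls in the weak range.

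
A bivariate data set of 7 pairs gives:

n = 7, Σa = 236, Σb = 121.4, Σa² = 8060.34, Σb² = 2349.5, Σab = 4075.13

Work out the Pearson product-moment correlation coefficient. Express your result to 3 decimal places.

-0.112

r = (nΣab − ΣaΣb) / √[(nΣa² − (Σa)²)(nΣb² − (Σb)²)]
Numerator: 7×4075.13 − 236×121.4 = -124.49
Denominator: √[(56422.38 − 55696)(16446.5 − 14737.96)] = √[726.38 × 1708.54] = 1114.0239
r = -124.49 / 1114.0239 ≈ -0.112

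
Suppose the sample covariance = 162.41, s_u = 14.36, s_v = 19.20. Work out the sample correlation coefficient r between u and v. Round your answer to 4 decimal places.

r = Cov(u,v) / (s_u · s_v) = 162.41 / (14.36 × 19.20)
  = 162.41 / 275.7120 ≈ 0.5891

0.5891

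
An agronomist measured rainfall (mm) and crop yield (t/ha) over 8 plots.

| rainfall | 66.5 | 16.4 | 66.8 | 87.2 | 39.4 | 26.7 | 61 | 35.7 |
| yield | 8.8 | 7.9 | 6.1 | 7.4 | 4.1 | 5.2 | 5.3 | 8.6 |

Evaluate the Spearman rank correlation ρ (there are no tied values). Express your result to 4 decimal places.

0.0952

Rank rainfall: 6, 1, 7, 8, 4, 2, 5, 3
Rank yield: 8, 6, 4, 5, 1, 2, 3, 7
d = rank(rainfall) − rank(yield): -2, -5, 3, 3, 3, 0, 2, -4; Σd² = 76
ρ = 1 − 6Σd² / [n(n²−1)] = 1 − 6×76 / (8×63) = 1 − 456/504 ≈ 0.0952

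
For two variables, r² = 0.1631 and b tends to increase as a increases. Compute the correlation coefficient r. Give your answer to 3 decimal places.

0.404

|r| = √0.1631 = 0.404
The association is positive, so r = 0.404.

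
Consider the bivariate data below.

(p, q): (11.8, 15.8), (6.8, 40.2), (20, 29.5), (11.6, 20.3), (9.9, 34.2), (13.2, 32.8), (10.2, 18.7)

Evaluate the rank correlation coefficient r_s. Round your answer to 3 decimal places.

-0.429

Rank p: 5, 1, 7, 4, 2, 6, 3
Rank q: 1, 7, 4, 3, 6, 5, 2
d = rank(p) − rank(q): 4, -6, 3, 1, -4, 1, 1; Σd² = 80
ρ = 1 − 6Σd² / [n(n²−1)] = 1 − 6×80 / (7×48) = 1 − 480/336 ≈ -0.429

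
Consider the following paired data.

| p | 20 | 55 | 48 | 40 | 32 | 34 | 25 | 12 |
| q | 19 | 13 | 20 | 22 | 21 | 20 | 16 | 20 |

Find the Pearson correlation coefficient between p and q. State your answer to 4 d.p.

n = 8, Σp = 266, Σq = 151, Σp² = 10278, Σq² = 2911, Σpq = 4927
nΣpq − ΣpΣq = 39416 − 40166 = -750
nΣp² − (Σp)² = 82224 − 70756 = 11468; nΣq² − (Σq)² = 23288 − 22801 = 487
r = -750 / √(11468 × 487) = -750 / 2363.2427 ≈ -0.3174

-0.3174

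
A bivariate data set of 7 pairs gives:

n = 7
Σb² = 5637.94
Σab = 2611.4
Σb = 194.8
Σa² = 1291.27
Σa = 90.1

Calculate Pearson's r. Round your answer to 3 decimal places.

r = (nΣab − ΣaΣb) / √[(nΣa² − (Σa)²)(nΣb² − (Σb)²)]
Numerator: 7×2611.4 − 90.1×194.8 = 728.32
Denominator: √[(9038.89 − 8118.01)(39465.58 − 37947.04)] = √[920.88 × 1518.54] = 1182.5367
r = 728.32 / 1182.5367 ≈ 0.616

0.616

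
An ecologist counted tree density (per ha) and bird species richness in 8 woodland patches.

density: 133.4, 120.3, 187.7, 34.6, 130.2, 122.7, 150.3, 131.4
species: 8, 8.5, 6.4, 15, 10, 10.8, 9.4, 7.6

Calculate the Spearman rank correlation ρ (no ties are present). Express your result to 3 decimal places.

-0.714

Rank density: 6, 2, 8, 1, 4, 3, 7, 5
Rank species: 3, 4, 1, 8, 6, 7, 5, 2
d = rank(density) − rank(species): 3, -2, 7, -7, -2, -4, 2, 3; Σd² = 144
ρ = 1 − 6Σd² / [n(n²−1)] = 1 − 6×144 / (8×63) = 1 − 864/504 ≈ -0.714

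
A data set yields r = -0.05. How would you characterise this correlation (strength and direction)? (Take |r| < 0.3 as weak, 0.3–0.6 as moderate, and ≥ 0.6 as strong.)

weak negative

r = -0.05 < 0 so the relationship is negative.
|r| = 0.05, which falls in the weak range.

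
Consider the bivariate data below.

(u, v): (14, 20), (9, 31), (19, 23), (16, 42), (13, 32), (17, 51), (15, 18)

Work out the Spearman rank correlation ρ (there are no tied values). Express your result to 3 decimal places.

0.179

Rank u: 3, 1, 7, 5, 2, 6, 4
Rank v: 2, 4, 3, 6, 5, 7, 1
d = rank(u) − rank(v): 1, -3, 4, -1, -3, -1, 3; Σd² = 46
ρ = 1 − 6Σd² / [n(n²−1)] = 1 − 6×46 / (7×48) = 1 − 276/336 ≈ 0.179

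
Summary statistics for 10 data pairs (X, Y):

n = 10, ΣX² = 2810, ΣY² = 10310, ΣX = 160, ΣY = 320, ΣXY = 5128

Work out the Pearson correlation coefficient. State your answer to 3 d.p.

0.060

r = (nΣXY − ΣXΣY) / √[(nΣX² − (ΣX)²)(nΣY² − (ΣY)²)]
Numerator: 10×5128 − 160×320 = 80
Denominator: √[(28100 − 25600)(103100 − 102400)] = √[2500 × 700] = 1322.8757
r = 80 / 1322.8757 ≈ 0.060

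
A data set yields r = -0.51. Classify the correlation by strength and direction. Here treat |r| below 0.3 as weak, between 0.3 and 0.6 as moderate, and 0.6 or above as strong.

r = -0.51 < 0 so the relationship is negative.
|r| = 0.51, which falls in the moderate range.

moderate negative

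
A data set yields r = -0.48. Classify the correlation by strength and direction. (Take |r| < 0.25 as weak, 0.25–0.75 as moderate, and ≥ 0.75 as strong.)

moderate negative

r = -0.48 < 0 so the relationship is negative.
|r| = 0.48, which falls in the moderate range.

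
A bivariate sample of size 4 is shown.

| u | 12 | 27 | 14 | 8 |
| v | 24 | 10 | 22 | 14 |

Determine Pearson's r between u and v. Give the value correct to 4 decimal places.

-0.5492

n = 4, Σu = 61, Σv = 70, Σu² = 1133, Σv² = 1356, Σuv = 978
nΣuv − ΣuΣv = 3912 − 4270 = -358
nΣu² − (Σu)² = 4532 − 3721 = 811; nΣv² − (Σv)² = 5424 − 4900 = 524
r = -358 / √(811 × 524) = -358 / 651.8926 ≈ -0.5492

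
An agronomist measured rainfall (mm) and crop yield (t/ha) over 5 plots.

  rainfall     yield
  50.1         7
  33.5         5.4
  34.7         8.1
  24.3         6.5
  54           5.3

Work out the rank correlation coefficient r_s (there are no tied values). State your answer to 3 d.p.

-0.200

Rank rainfall: 4, 2, 3, 1, 5
Rank yield: 4, 2, 5, 3, 1
d = rank(rainfall) − rank(yield): 0, 0, -2, -2, 4; Σd² = 24
ρ = 1 − 6Σd² / [n(n²−1)] = 1 − 6×24 / (5×24) = 1 − 144/120 ≈ -0.200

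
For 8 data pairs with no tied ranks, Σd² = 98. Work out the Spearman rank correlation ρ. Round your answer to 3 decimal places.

-0.167

ρ = 1 − 6Σd² / [n(n²−1)] = 1 − 6×98 / (8×63)
  = 1 − 588/504 = 1 − 1.1667 ≈ -0.167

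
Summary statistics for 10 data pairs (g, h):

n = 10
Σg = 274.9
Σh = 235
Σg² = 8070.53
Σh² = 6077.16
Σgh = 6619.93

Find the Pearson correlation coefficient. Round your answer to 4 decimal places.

0.2994

r = (nΣgh − ΣgΣh) / √[(nΣg² − (Σg)²)(nΣh² − (Σh)²)]
Numerator: 10×6619.93 − 274.9×235 = 1597.8
Denominator: √[(80705.3 − 75570.01)(60771.6 − 55225)] = √[5135.29 × 5546.6] = 5336.9841
r = 1597.8 / 5336.9841 ≈ 0.2994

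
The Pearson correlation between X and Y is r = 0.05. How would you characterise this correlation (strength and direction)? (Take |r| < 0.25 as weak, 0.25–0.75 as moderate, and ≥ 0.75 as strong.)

weak positive

r = 0.05 > 0 so the relationship is positive.
|r| = 0.05, which falls in the weak range.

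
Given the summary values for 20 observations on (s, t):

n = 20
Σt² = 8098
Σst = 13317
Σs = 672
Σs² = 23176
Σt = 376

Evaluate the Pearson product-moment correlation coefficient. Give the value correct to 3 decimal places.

r = (nΣst − ΣsΣt) / √[(nΣs² − (Σs)²)(nΣt² − (Σt)²)]
Numerator: 20×13317 − 672×376 = 13668
Denominator: √[(463520 − 451584)(161960 − 141376)] = √[11936 × 20584] = 15674.5215
r = 13668 / 15674.5215 ≈ 0.872

0.872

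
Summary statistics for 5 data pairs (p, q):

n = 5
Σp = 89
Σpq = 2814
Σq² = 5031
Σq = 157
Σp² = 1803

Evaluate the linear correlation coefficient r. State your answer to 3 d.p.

0.130

r = (nΣpq − ΣpΣq) / √[(nΣp² − (Σp)²)(nΣq² − (Σq)²)]
Numerator: 5×2814 − 89×157 = 97
Denominator: √[(9015 − 7921)(25155 − 24649)] = √[1094 × 506] = 744.0188
r = 97 / 744.0188 ≈ 0.130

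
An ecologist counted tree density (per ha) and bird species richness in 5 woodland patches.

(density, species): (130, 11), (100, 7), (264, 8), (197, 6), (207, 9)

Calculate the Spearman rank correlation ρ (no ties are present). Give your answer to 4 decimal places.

Rank density: 2, 1, 5, 3, 4
Rank species: 5, 2, 3, 1, 4
d = rank(density) − rank(species): -3, -1, 2, 2, 0; Σd² = 18
ρ = 1 − 6Σd² / [n(n²−1)] = 1 − 6×18 / (5×24) = 1 − 108/120 ≈ 0.1000

0.1000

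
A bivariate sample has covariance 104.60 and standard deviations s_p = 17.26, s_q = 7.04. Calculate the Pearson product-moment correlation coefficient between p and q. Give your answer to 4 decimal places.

0.8608

r = Cov(p,q) / (s_p · s_q) = 104.60 / (17.26 × 7.04)
  = 104.60 / 121.5104 ≈ 0.8608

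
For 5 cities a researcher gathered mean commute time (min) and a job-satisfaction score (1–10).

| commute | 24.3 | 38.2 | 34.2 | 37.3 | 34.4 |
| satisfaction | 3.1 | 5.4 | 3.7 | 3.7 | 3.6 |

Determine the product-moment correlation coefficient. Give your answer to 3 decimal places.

0.684

n = 5, Σx = 168.4, Σy = 19.5, Σx² = 5794.02, Σy² = 79.11, Σxy = 670
nΣxy − ΣxΣy = 3350 − 3283.8 = 66.2
nΣx² − (Σx)² = 28970.1 − 28358.56 = 611.54; nΣy² − (Σy)² = 395.55 − 380.25 = 15.3
r = 66.2 / √(611.54 × 15.3) = 66.2 / 96.7293 ≈ 0.684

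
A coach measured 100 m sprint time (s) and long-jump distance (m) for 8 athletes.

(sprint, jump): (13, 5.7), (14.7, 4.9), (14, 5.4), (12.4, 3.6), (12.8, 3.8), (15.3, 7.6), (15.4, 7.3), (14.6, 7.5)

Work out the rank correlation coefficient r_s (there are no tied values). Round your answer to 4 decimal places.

0.7381

Rank sprint: 3, 6, 4, 1, 2, 7, 8, 5
Rank jump: 5, 3, 4, 1, 2, 8, 6, 7
d = rank(sprint) − rank(jump): -2, 3, 0, 0, 0, -1, 2, -2; Σd² = 22
ρ = 1 − 6Σd² / [n(n²−1)] = 1 − 6×22 / (8×63) = 1 − 132/504 ≈ 0.7381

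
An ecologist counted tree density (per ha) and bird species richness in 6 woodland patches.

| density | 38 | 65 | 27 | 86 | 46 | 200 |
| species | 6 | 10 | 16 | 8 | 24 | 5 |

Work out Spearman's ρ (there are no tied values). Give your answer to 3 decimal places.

Rank density: 2, 4, 1, 5, 3, 6
Rank species: 2, 4, 5, 3, 6, 1
d = rank(density) − rank(species): 0, 0, -4, 2, -3, 5; Σd² = 54
ρ = 1 − 6Σd² / [n(n²−1)] = 1 − 6×54 / (6×35) = 1 − 324/210 ≈ -0.543

-0.543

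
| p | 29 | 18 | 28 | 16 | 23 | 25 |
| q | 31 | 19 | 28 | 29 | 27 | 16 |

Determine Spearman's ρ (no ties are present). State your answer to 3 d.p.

0.257

Rank p: 6, 2, 5, 1, 3, 4
Rank q: 6, 2, 4, 5, 3, 1
d = rank(p) − rank(q): 0, 0, 1, -4, 0, 3; Σd² = 26
ρ = 1 − 6Σd² / [n(n²−1)] = 1 − 6×26 / (6×35) = 1 − 156/210 ≈ 0.257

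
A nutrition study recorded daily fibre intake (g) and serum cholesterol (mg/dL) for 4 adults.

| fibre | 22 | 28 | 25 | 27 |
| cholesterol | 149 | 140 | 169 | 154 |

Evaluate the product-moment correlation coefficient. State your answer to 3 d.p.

-0.259

n = 4, Σx = 102, Σy = 612, Σx² = 2622, Σy² = 94078, Σxy = 15581
nΣxy − ΣxΣy = 62324 − 62424 = -100
nΣx² − (Σx)² = 10488 − 10404 = 84; nΣy² − (Σy)² = 376312 − 374544 = 1768
r = -100 / √(84 × 1768) = -100 / 385.3725 ≈ -0.259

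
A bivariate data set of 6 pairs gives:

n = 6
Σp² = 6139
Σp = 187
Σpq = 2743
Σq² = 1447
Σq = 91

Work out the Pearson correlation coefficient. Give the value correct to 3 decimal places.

r = (nΣpq − ΣpΣq) / √[(nΣp² − (Σp)²)(nΣq² − (Σq)²)]
Numerator: 6×2743 − 187×91 = -559
Denominator: √[(36834 − 34969)(8682 − 8281)] = √[1865 × 401] = 864.7919
r = -559 / 864.7919 ≈ -0.646

-0.646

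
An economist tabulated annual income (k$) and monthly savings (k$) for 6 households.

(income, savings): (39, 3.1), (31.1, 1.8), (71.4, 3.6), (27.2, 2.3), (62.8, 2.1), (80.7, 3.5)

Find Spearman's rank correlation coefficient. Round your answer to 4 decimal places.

0.6571

Rank income: 3, 2, 5, 1, 4, 6
Rank savings: 4, 1, 6, 3, 2, 5
d = rank(income) − rank(savings): -1, 1, -1, -2, 2, 1; Σd² = 12
ρ = 1 − 6Σd² / [n(n²−1)] = 1 − 6×12 / (6×35) = 1 − 72/210 ≈ 0.6571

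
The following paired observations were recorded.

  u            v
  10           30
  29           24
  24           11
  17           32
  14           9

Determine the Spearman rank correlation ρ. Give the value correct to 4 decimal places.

-0.1000

Rank u: 1, 5, 4, 3, 2
Rank v: 4, 3, 2, 5, 1
d = rank(u) − rank(v): -3, 2, 2, -2, 1; Σd² = 22
ρ = 1 − 6Σd² / [n(n²−1)] = 1 − 6×22 / (5×24) = 1 − 132/120 ≈ -0.1000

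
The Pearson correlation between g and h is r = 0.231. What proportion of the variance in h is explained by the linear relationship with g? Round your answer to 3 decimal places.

0.053

r² = (0.231)² = 0.053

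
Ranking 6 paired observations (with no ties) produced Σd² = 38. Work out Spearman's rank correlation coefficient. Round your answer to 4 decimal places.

ρ = 1 − 6Σd² / [n(n²−1)] = 1 − 6×38 / (6×35)
  = 1 − 228/210 = 1 − 1.08571 ≈ -0.0857

-0.0857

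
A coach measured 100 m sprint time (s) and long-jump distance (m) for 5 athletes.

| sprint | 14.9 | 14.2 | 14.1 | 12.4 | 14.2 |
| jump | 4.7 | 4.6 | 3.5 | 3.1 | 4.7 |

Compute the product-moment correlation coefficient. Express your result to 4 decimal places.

0.8127

n = 5, Σx = 69.8, Σy = 20.6, Σx² = 977.86, Σy² = 87.2, Σxy = 289.88
nΣxy − ΣxΣy = 1449.4 − 1437.88 = 11.52
nΣx² − (Σx)² = 4889.3 − 4872.04 = 17.26; nΣy² − (Σy)² = 436 − 424.36 = 11.64
r = 11.52 / √(17.26 × 11.64) = 11.52 / 14.1741 ≈ 0.8127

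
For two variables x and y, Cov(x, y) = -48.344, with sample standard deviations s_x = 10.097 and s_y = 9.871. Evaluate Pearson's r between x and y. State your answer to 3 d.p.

r = Cov(x,y) / (s_x · s_y) = -48.344 / (10.097 × 9.871)
  = -48.344 / 99.6675 ≈ -0.485

-0.485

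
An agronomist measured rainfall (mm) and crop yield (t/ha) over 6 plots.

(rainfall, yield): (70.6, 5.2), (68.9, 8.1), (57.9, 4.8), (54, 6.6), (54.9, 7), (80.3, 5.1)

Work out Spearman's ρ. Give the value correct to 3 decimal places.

Rank rainfall: 5, 4, 3, 1, 2, 6
Rank yield: 3, 6, 1, 4, 5, 2
d = rank(rainfall) − rank(yield): 2, -2, 2, -3, -3, 4; Σd² = 46
ρ = 1 − 6Σd² / [n(n²−1)] = 1 − 6×46 / (6×35) = 1 − 276/210 ≈ -0.314

-0.314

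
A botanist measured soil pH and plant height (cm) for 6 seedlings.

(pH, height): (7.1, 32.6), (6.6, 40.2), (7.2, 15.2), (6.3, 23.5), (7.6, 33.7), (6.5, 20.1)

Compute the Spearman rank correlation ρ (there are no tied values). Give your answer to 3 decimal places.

0.143

Rank pH: 4, 3, 5, 1, 6, 2
Rank height: 4, 6, 1, 3, 5, 2
d = rank(pH) − rank(height): 0, -3, 4, -2, 1, 0; Σd² = 30
ρ = 1 − 6Σd² / [n(n²−1)] = 1 − 6×30 / (6×35) = 1 − 180/210 ≈ 0.143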